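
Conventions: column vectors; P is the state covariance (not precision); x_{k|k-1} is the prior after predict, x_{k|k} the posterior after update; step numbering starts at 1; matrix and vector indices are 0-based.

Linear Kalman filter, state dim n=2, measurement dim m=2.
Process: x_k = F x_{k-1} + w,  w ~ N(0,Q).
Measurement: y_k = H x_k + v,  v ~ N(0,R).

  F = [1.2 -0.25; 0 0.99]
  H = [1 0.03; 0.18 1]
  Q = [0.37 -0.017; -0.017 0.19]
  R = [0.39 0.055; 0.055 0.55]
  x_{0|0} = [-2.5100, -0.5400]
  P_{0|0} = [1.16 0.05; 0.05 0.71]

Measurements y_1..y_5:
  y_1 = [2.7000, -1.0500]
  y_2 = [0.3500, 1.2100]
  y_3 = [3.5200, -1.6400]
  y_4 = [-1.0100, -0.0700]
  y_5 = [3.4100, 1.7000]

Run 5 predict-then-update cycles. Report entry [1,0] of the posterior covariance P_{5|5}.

P_post[1,0] = -0.0306

step 1: x^-=[-2.8770, -0.5346]  P^-=[2.0548 -0.1333; -0.1333 0.8859]  S=[2.4376 0.3174; 0.3174 1.4544]  K=[0.8441 -0.0216; -0.1245 0.6197]  nu=[5.5930, 0.0025]  x^+=[1.8442, -1.2293]  P^+=[0.3288 -0.0246; -0.0246 0.3384]
step 2: x^-=[2.5204, -1.2171]  P^-=[0.8793 -0.1300; -0.1300 0.5217]  S=[1.2620 0.0982; 0.0982 1.0534]  K=[0.6967 -0.0381; -0.1284 0.4850]  nu=[-2.1338, 1.9734]  x^+=[0.9586, 0.0140]  P^+=[0.2705 -0.0313; -0.0313 0.2653]
step 3: x^-=[1.1468, 0.0138]  P^-=[0.7950 -0.1199; -0.1199 0.4501]  S=[1.1782 0.0910; 0.0910 0.9826]  K=[0.6747 -0.0389; -0.1249 0.4476]  nu=[2.3728, -1.8603]  x^+=[2.8201, -1.1152]  P^+=[0.2619 -0.0314; -0.0314 0.2450]
step 4: x^-=[3.6629, -1.1041]  P^-=[0.7814 -0.1150; -0.1150 0.4301]  S=[1.1649 0.0929; 0.0929 0.9640]  K=[0.6709 -0.0381; -0.1225 0.4365]  nu=[-4.6398, 0.3747]  x^+=[0.5360, -0.3723]  P^+=[0.2605 -0.0309; -0.0309 0.2389]
step 5: x^-=[0.7363, -0.3686]  P^-=[0.7786 -0.1129; -0.1129 0.4241]  S=[1.1622 0.0944; 0.0944 0.9587]  K=[0.6701 -0.0375; -0.1213 0.4332]  nu=[2.6848, 1.9360]  x^+=[2.4626, 0.1443]  P^+=[0.2602 -0.0306; -0.0306 0.2371]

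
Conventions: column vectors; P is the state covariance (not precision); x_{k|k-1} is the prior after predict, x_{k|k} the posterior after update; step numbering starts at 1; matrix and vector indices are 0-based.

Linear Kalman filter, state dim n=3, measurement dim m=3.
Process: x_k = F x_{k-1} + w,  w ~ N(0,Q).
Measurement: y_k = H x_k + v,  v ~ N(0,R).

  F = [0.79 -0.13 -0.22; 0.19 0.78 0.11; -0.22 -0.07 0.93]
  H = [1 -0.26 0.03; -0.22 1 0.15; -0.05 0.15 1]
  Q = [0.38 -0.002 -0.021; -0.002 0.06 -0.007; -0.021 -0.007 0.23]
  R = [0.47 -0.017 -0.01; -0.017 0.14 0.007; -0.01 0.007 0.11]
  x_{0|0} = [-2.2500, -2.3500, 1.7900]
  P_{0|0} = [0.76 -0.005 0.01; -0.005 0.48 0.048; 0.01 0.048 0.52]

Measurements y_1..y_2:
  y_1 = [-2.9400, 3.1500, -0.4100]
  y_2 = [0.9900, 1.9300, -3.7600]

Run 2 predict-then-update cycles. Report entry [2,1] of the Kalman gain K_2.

K[2,1] = -0.0575

step 1: x^-=[-1.8658, -2.0636, 2.3242]  P^-=[0.8879 0.0394 -0.2522; 0.0394 0.3929 0.0251; -0.2522 0.0251 0.7084]  S=[1.3491 -0.3061 -0.3003; -0.3061 0.5987 0.2618; -0.3003 0.2618 0.8616]  K=[0.6275 0.0565 -0.1358; 0.1011 0.7412 -0.0947; 0.0011 -0.0637 0.8609]  nu=[-1.6805, 4.4545, -2.5180]  x^+=[-2.3265, 1.3066, -0.1293]  P^+=[0.3134 0.0675 -0.0153; 0.0675 0.1194 -0.0208; -0.0153 -0.0208 0.0966]
step 2: x^-=[-1.9793, 0.5629, 0.3002]  P^-=[0.5725 0.0737 -0.1057; 0.0737 0.1609 -0.0465; -0.1057 -0.0465 0.3403]  S=[1.0097 -0.1201 -0.1164; -0.1201 0.2969 0.0589; -0.1164 0.0589 0.4509]  K=[0.5304 0.0126 -0.1382; 0.0796 0.5169 -0.1047; -0.0021 -0.0575 0.7580]  nu=[3.1067, 0.8866, -4.2435]  x^+=[0.2660, 1.7125, -2.9739]  P^+=[0.2645 0.0522 -0.0150; 0.0522 0.0846 -0.0188; -0.0150 -0.0188 0.0851]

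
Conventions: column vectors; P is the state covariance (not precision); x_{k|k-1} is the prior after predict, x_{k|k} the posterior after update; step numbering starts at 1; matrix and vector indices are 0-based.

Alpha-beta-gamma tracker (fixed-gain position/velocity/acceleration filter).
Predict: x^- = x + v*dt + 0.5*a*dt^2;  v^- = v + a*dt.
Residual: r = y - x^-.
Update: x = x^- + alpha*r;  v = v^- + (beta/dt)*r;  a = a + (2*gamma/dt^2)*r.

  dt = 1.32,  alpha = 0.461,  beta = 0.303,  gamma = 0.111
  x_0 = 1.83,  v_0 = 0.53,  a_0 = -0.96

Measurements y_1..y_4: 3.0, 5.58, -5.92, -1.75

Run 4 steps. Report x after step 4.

step 1: x_pred=1.6932  r=1.3068  x^+=2.2957  v^+=-0.4372  a^+=-0.7935
step 2: x_pred=1.0272  r=4.5528  x^+=3.1260  v^+=-0.4396  a^+=-0.2134
step 3: x_pred=2.3598  r=-8.2798  x^+=-1.4572  v^+=-2.6219  a^+=-1.2684
step 4: x_pred=-6.0231  r=4.2731  x^+=-4.0532  v^+=-3.3153  a^+=-0.7239

x_post = -4.0532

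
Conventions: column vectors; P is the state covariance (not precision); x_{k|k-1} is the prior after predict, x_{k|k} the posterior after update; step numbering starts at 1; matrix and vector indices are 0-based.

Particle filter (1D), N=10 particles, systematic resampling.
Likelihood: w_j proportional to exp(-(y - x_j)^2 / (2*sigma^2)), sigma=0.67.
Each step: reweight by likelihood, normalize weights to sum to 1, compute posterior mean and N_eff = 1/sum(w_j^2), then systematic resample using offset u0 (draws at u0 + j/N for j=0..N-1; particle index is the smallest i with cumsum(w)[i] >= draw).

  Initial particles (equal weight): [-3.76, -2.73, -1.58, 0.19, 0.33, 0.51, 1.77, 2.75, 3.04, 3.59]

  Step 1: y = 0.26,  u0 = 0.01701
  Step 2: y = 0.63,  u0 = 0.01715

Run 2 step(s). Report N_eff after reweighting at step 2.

N_eff = 9.9304

step 1: w=[0.0000, 0.0000, 0.0076, 0.3288, 0.3288, 0.3083, 0.0261, 0.0003, 0.0001, 0.0000]  mean=0.3634  Neff=3.2051  idx=[3, 3, 3, 3, 4, 4, 4, 5, 5, 5]
step 2: w=[0.0907, 0.0907, 0.0907, 0.0907, 0.1018, 0.1018, 0.1018, 0.1107, 0.1107, 0.1107]  mean=0.3390  Neff=9.9304  idx=[0, 1, 2, 3, 4, 5, 6, 7, 8, 9]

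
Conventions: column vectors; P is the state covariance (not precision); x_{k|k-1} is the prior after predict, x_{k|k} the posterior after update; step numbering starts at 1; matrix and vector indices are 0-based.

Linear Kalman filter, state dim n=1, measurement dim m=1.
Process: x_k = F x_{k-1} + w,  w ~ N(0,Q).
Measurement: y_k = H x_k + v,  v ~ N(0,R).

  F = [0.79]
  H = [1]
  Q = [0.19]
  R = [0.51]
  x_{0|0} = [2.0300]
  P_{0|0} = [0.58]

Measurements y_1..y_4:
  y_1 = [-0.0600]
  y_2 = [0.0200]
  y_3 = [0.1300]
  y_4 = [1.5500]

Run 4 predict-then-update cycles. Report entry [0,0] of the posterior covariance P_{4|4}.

P_post[0,0] = 0.1939

step 1: x^-=[1.6037]  P^-=[0.5520]  S=[1.0620]  K=[0.5198]  nu=[-1.6637]  x^+=[0.7390]  P^+=[0.2651]
step 2: x^-=[0.5838]  P^-=[0.3554]  S=[0.8654]  K=[0.4107]  nu=[-0.5638]  x^+=[0.3522]  P^+=[0.2095]
step 3: x^-=[0.2783]  P^-=[0.3207]  S=[0.8307]  K=[0.3861]  nu=[-0.1483]  x^+=[0.2210]  P^+=[0.1969]
step 4: x^-=[0.1746]  P^-=[0.3129]  S=[0.8229]  K=[0.3802]  nu=[1.3754]  x^+=[0.6976]  P^+=[0.1939]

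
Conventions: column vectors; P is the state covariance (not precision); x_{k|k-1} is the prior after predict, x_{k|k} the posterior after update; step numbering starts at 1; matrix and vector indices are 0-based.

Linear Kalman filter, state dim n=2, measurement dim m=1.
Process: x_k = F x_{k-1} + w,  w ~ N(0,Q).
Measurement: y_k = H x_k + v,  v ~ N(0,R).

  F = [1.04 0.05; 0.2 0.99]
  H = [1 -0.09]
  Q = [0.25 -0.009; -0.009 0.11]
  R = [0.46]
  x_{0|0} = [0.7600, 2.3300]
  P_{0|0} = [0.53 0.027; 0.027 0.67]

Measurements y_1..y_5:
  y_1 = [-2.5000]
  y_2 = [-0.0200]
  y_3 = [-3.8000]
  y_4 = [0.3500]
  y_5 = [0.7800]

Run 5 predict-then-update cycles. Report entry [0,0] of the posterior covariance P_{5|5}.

step 1: x^-=[0.9069, 2.4587]  P^-=[0.8277 0.1625; 0.1625 0.7986]  S=[1.2650]  K=[0.6428; 0.0716]  nu=[-3.1856]  x^+=[-1.1408, 2.2305]  P^+=[0.3051 0.1042; 0.1042 0.7921]
step 2: x^-=[-1.0749, 1.9801]  P^-=[0.5928 0.2020; 0.2020 0.9398]  S=[1.0240]  K=[0.5611; 0.1147]  nu=[1.2331]  x^+=[-0.3830, 2.1215]  P^+=[0.2704 0.1361; 0.1361 0.9263]
step 3: x^-=[-0.2922, 2.0237]  P^-=[0.5589 0.2346; 0.2346 1.0826]  S=[0.9854]  K=[0.5457; 0.1392]  nu=[-3.3256]  x^+=[-2.1071, 1.5608]  P^+=[0.2654 0.1597; 0.1597 1.0635]
step 4: x^-=[-2.1134, 1.1237]  P^-=[0.5563 0.2649; 0.2649 1.2262]  S=[0.9786]  K=[0.5442; 0.1579]  nu=[2.5645]  x^+=[-0.7179, 1.5288]  P^+=[0.2666 0.1808; 0.1808 1.2018]
step 5: x^-=[-0.6702, 1.3699]  P^-=[0.5601 0.2939; 0.2939 1.3702]  S=[0.9783]  K=[0.5455; 0.1744]  nu=[1.5735]  x^+=[0.1882, 1.6443]  P^+=[0.2690 0.2009; 0.2009 1.3404]

P_post[0,0] = 0.2690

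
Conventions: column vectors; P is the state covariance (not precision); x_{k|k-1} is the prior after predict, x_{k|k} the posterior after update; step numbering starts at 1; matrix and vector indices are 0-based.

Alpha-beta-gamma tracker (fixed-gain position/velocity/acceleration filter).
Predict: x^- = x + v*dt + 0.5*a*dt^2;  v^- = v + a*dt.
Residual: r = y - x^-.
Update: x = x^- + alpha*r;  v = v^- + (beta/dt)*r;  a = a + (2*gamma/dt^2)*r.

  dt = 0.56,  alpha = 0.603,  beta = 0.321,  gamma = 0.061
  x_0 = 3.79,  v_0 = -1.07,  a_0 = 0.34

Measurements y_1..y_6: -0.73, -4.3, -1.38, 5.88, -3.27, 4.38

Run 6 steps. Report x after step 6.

x_post = 2.6839

step 1: x_pred=3.2441  r=-3.9741  x^+=0.8477  v^+=-3.1576  a^+=-1.2061
step 2: x_pred=-1.1097  r=-3.1903  x^+=-3.0334  v^+=-5.6618  a^+=-2.4472
step 3: x_pred=-6.5877  r=5.2077  x^+=-3.4475  v^+=-4.0470  a^+=-0.4212
step 4: x_pred=-5.7799  r=11.6599  x^+=1.2510  v^+=2.4007  a^+=4.1148
step 5: x_pred=3.2406  r=-6.5106  x^+=-0.6853  v^+=0.9730  a^+=1.5820
step 6: x_pred=0.1076  r=4.2724  x^+=2.6839  v^+=4.3079  a^+=3.2441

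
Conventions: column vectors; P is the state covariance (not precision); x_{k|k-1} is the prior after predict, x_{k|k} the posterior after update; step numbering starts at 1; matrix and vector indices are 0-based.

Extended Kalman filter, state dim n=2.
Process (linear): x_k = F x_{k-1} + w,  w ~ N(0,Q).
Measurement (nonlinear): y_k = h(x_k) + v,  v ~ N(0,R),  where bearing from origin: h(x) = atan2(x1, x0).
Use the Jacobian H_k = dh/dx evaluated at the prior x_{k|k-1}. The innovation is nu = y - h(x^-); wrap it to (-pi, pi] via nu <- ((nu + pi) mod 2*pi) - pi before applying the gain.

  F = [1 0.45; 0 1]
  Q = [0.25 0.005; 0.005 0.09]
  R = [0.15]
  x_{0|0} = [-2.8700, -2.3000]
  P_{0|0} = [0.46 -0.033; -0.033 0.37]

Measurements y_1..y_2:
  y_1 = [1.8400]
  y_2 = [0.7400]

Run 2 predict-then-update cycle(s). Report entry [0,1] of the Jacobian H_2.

step 1: x^-=[-3.9050, -2.3000]  P^-=[0.7552 0.1385; 0.1385 0.4600]  H_jac=[0.1120 -0.1901]  S=[0.1702]  K=[0.3422; -0.4227]  nu=[-1.8339]  x^+=[-4.5325, -1.5248]  P^+=[0.7353 0.1631; 0.1631 0.4296]
step 2: x^-=[-5.2187, -1.5248]  P^-=[1.2191 0.3614; 0.3614 0.5196]  H_jac=[0.0516 -0.1765]  S=[0.1629]  K=[-0.0057; -0.4488]  nu=[-2.6859]  x^+=[-5.2034, -0.3194]  P^+=[1.2191 0.3610; 0.3610 0.4868]

H_jac[0,1] = -0.1765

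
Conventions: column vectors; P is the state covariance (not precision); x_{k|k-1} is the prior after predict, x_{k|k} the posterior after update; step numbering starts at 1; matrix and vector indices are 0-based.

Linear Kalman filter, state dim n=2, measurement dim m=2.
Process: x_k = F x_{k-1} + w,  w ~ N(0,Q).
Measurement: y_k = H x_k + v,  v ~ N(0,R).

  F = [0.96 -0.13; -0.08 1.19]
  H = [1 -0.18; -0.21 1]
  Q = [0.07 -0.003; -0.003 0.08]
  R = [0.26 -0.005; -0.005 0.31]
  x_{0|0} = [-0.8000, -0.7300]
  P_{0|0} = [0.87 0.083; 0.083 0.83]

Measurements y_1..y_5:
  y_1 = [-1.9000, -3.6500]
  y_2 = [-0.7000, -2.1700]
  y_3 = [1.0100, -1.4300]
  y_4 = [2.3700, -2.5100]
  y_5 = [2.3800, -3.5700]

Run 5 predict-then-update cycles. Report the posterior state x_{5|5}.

step 1: x^-=[-0.6731, -0.8047]  P^-=[0.8651 -0.1025; -0.1025 1.2451]  S=[1.2024 -0.5172; -0.5172 1.6363]  K=[0.7640 0.0678; 0.0709 0.7965]  nu=[-1.3717, -2.9867]  x^+=[-1.9236, -3.2809]  P^+=[0.2093 0.0612; 0.0612 0.2594]
step 2: x^-=[-1.4202, -3.7504]  P^-=[0.2520 0.0113; 0.0113 0.4370]  S=[0.5221 -0.1249; -0.1249 0.7534]  K=[0.4848 0.0251; 0.0093 0.5785]  nu=[0.0451, 1.2821]  x^+=[-1.3661, -3.0083]  P^+=[0.1319 0.0330; 0.0330 0.1862]
step 3: x^-=[-0.9204, -3.4705]  P^-=[0.1864 -0.0038; -0.0038 0.3383]  S=[0.4588 -0.1090; -0.1090 0.6581]  K=[0.4084 0.0023; -0.0194 0.5120]  nu=[1.3057, 1.8473]  x^+=[-0.3828, -2.5501]  P^+=[0.1101 0.0218; 0.0218 0.1634]
step 4: x^-=[-0.0360, -3.0040]  P^-=[0.1688 -0.0116; -0.0116 0.3079]  S=[0.4429 -0.1079; -0.1079 0.6303]  K=[0.3836 -0.0090; -0.0327 0.4869]  nu=[1.8653, 0.4864]  x^+=[0.6752, -2.8282]  P^+=[0.1028 0.0169; 0.0169 0.1546]
step 5: x^-=[1.0158, -3.4195]  P^-=[0.1632 -0.0153; -0.0153 0.2964]  S=[0.4383 -0.1085; -0.1085 0.6201]  K=[0.3750 -0.0144; -0.0387 0.4765]  nu=[0.7487, 0.0629]  x^+=[1.2957, -3.4186]  P^+=[0.1002 0.0147; 0.0147 0.1510]

x_post = [1.2957, -3.4186]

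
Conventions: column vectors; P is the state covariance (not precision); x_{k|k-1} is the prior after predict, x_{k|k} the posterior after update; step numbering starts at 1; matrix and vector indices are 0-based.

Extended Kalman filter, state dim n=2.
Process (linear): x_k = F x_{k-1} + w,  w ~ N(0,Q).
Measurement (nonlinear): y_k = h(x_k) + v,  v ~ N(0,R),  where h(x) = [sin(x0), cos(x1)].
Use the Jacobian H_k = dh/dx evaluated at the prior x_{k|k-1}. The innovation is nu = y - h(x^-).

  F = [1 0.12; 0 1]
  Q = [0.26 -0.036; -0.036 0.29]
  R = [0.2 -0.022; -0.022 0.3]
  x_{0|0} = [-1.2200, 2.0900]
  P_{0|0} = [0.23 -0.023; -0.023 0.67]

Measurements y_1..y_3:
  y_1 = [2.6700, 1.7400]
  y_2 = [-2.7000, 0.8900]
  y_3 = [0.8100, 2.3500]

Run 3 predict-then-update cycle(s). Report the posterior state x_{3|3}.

step 1: x^-=[-0.9692, 2.0900]  P^-=[0.4941 0.0214; 0.0214 0.9600]  H_jac=[0.5660 0.0000; 0.0000 -0.8682]  S=[0.3583 -0.0325; -0.0325 1.0236]  K=[0.7812 0.0067; -0.0402 -0.8155]  nu=[3.4944, 2.2362]  x^+=[1.7754, 0.1259]  P^+=[0.2758 0.0175; 0.0175 0.2808]
step 2: x^-=[1.7905, 0.1259]  P^-=[0.5440 0.0152; 0.0152 0.5708]  H_jac=[-0.2180 0.0000; 0.0000 -0.1255]  S=[0.2259 -0.0216; -0.0216 0.3090]  K=[-0.5292 -0.0431; -0.0371 -0.2345]  nu=[-3.6760, -0.1021]  x^+=[3.7403, 0.2860]  P^+=[0.4812 0.0103; 0.0103 0.5538]
step 3: x^-=[3.7746, 0.2860]  P^-=[0.7516 0.0408; 0.0408 0.8438]  H_jac=[-0.8062 0.0000; 0.0000 -0.2822]  S=[0.6886 -0.0127; -0.0127 0.3672]  K=[-0.8812 -0.0619; -0.0598 -0.6505]  nu=[1.4016, 1.3906]  x^+=[2.4535, -0.7024]  P^+=[0.2169 -0.0029; -0.0029 0.6870]

x_post = [2.4535, -0.7024]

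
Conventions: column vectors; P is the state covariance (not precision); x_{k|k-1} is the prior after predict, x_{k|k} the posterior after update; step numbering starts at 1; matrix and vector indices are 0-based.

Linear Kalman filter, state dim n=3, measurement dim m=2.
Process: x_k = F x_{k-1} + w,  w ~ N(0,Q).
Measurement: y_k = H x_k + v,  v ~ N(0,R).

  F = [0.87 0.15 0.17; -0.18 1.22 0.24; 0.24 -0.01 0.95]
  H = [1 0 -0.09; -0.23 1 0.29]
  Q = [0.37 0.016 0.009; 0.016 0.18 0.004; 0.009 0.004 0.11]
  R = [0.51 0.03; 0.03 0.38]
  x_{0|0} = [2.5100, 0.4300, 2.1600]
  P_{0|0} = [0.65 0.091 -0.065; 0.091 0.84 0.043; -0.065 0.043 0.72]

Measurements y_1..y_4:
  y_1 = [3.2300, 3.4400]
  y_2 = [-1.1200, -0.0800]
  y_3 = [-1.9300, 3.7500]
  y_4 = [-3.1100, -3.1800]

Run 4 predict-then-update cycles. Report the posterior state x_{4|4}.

step 1: x^-=[2.6154, 0.5912, 2.6501]  P^-=[0.9084 0.1903 0.2119; 0.1903 1.4836 0.2137; 0.2119 0.2137 0.7664]  S=[1.3865 0.0380; 0.0380 1.9843]  K=[0.6412 0.0093; 0.1027 0.7549; 0.0978 0.1933]  nu=[0.8531, 2.6818]  x^+=[3.1874, 2.7033, 3.2519]  P^+=[0.3378 0.0666 0.1167; 0.0666 0.3323 -0.0933; 0.1167 -0.0933 0.6776]
step 2: x^-=[3.7313, 3.5048, 3.8273]  P^-=[0.6999 0.1186 0.2783; 0.1186 0.6306 0.0384; 0.2783 0.0384 0.7957]  S=[1.1662 0.0499; 0.0499 1.0451]  K=[0.5783 0.0091; 0.0737 0.5844; 0.1692 0.1882]  nu=[-4.5069, -3.8365]  x^+=[1.0904, 0.9304, 2.3428]  P^+=[0.3093 0.0464 0.1569; 0.0464 0.2630 -0.0967; 0.1569 -0.0967 0.7221]
step 3: x^-=[1.4865, 1.5011, 2.4781]  P^-=[0.6845 0.0976 0.3136; 0.0976 0.5325 0.0361; 0.3136 0.0361 0.8527]  S=[1.1450 0.0421; 0.0421 0.9546]  K=[0.5729 0.0073; 0.0625 0.5425; 0.1990 0.2125]  nu=[-3.1935, 1.8722]  x^+=[-0.3294, 2.3172, 2.2403]  P^+=[0.3083 0.0397 0.1763; 0.0397 0.2442 -0.0933; 0.1763 -0.0933 0.7607]
step 4: x^-=[0.4419, 3.4240, 2.0261]  P^-=[0.6886 0.0933 0.3367; 0.0933 0.5100 0.0449; 0.3367 0.0449 0.8963]  S=[1.1452 0.0421; 0.0421 0.9400]  K=[0.5745 0.0089; 0.0584 0.5309; 0.2151 0.2323]  nu=[-3.3695, -7.0900]  x^+=[-1.5570, -0.5371, -0.3454]  P^+=[0.3101 0.0375 0.1876; 0.0375 0.2385 -0.0908; 0.1876 -0.0908 0.7884]

x_post = [-1.5570, -0.5371, -0.3454]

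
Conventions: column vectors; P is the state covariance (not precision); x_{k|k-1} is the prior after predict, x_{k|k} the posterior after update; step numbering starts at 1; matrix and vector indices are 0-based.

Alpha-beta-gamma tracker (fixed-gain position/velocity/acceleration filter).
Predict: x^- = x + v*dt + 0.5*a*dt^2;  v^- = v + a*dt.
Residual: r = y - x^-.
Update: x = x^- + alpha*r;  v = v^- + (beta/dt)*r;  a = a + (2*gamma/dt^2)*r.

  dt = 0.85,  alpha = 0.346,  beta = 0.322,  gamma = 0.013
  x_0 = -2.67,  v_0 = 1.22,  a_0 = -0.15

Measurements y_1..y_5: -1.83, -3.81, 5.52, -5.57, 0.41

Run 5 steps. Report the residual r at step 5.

step 1: x_pred=-1.6872  r=-0.1428  x^+=-1.7366  v^+=1.0384  a^+=-0.1551
step 2: x_pred=-0.9100  r=-2.9000  x^+=-1.9134  v^+=-0.1921  a^+=-0.2595
step 3: x_pred=-2.1704  r=7.6904  x^+=0.4905  v^+=2.5007  a^+=0.0172
step 4: x_pred=2.6223  r=-8.1923  x^+=-0.2122  v^+=-0.5881  a^+=-0.2776
step 5: x_pred=-0.8124  r=1.2224  x^+=-0.3894  v^+=-0.3609  a^+=-0.2336

resid = 1.2224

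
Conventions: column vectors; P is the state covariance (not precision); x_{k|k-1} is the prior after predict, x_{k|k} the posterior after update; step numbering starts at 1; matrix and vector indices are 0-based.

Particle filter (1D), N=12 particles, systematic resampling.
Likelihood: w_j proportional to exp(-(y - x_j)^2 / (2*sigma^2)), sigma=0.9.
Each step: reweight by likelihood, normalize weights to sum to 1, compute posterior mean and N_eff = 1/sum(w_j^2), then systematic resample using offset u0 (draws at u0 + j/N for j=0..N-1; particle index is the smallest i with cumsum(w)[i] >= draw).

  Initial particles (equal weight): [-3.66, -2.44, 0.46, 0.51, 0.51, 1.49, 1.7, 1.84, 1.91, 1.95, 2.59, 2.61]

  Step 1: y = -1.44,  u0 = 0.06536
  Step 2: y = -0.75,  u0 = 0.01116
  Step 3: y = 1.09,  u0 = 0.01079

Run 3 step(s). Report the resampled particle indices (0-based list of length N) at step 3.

resampled_idx = [6, 6, 7, 7, 8, 8, 9, 9, 10, 10, 11, 11]

step 1: w=[0.0532, 0.6016, 0.1201, 0.1067, 0.1067, 0.0056, 0.0025, 0.0015, 0.0011, 0.0009, 0.0000, 0.0000]  mean=-1.4793  Neff=2.4874  idx=[1, 1, 1, 1, 1, 1, 1, 1, 2, 3, 4, 4]
step 2: w=[0.0591, 0.0591, 0.0591, 0.0591, 0.0591, 0.0591, 0.0591, 0.0591, 0.1395, 0.1293, 0.1293, 0.1293]  mean=-0.8913  Neff=10.2536  idx=[0, 1, 3, 4, 5, 7, 8, 8, 9, 10, 10, 11]
step 3: w=[0.0001, 0.0001, 0.0001, 0.0001, 0.0001, 0.0001, 0.1625, 0.1625, 0.1686, 0.1686, 0.1686, 0.1686]  mean=0.4921  Neff=6.0050  idx=[6, 6, 7, 7, 8, 8, 9, 9, 10, 10, 11, 11]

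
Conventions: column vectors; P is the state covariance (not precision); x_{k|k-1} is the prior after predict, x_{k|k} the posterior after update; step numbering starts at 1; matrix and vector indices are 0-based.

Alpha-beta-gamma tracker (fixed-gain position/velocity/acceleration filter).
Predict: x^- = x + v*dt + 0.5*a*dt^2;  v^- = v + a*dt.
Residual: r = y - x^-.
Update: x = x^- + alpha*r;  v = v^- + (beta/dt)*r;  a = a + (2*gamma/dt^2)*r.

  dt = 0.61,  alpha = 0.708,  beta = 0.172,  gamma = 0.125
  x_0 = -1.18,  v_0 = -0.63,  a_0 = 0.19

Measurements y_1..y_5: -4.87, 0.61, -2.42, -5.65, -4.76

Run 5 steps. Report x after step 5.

x_post = -4.8854

step 1: x_pred=-1.5290  r=-3.3410  x^+=-3.8944  v^+=-1.4562  a^+=-2.0547
step 2: x_pred=-5.1650  r=5.7750  x^+=-1.0763  v^+=-1.0812  a^+=1.8253
step 3: x_pred=-1.3962  r=-1.0238  x^+=-2.1211  v^+=-0.2565  a^+=1.1374
step 4: x_pred=-2.0659  r=-3.5841  x^+=-4.6034  v^+=-0.5732  a^+=-1.2706
step 5: x_pred=-5.1895  r=0.4295  x^+=-4.8854  v^+=-1.2272  a^+=-0.9820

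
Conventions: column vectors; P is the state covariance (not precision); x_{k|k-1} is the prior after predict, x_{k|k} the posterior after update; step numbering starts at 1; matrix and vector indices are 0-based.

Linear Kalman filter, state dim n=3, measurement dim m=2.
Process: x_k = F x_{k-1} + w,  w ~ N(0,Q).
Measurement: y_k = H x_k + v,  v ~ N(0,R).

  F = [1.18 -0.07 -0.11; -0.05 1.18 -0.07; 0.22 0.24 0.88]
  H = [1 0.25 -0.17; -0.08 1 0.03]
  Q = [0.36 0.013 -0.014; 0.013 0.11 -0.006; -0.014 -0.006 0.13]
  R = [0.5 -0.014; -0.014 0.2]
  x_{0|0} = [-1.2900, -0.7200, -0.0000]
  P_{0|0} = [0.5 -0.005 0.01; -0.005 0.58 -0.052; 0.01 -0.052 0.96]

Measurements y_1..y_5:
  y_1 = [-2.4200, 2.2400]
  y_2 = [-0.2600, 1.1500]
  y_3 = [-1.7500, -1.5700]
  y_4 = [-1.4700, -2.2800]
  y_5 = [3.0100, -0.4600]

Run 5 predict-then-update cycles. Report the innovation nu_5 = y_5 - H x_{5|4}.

step 1: x^-=[-1.4718, -0.7851, -0.4566]  P^-=[1.0681 -0.0583 0.0265; -0.0583 0.9328 0.0387; 0.0265 0.0387 0.9124]  S=[1.6113 0.0669; 0.0669 1.1520]  K=[0.6578 -0.1622; 0.0708 0.8107; -0.0763 0.0599]  nu=[-0.8295, 2.9211]  x^+=[-2.4914, 1.5242, -0.2183]  P^+=[0.3549 -0.0167 0.1151; -0.0167 0.1599 -0.0047; 0.1151 -0.0047 0.8995]
step 2: x^-=[-3.0225, 1.9384, -0.3744]  P^-=[0.8386 -0.0458 0.1011; -0.0458 0.3416 -0.0358; 0.1011 -0.0358 0.8938]  S=[1.3316 -0.0350; -0.0350 0.5524]  K=[0.6041 -0.1607; 0.0507 0.6262; -0.0458 -0.0338]  nu=[2.2143, -1.0190]  x^+=[-1.5212, 1.4126, -0.4414]  P^+=[0.3317 -0.0181 0.1345; -0.0181 0.1237 -0.0221; 0.1345 -0.0221 0.8905]
step 3: x^-=[-1.8453, 1.7738, -0.3841]  P^-=[0.8009 -0.0428 0.1173; -0.0428 0.2942 -0.0645; 0.1173 -0.0645 0.8836]  S=[1.2891 -0.0354; -0.0354 0.5026]  K=[0.5931 -0.1639; 0.0486 0.5918; -0.0407 -0.0971]  nu=[-0.4135, -3.4799]  x^+=[-1.5201, -0.3058, -0.0293]  P^+=[0.3272 -0.0191 0.1386; -0.0191 0.1172 -0.0341; 0.1386 -0.0341 0.8770]
step 4: x^-=[-1.7691, -0.2828, -0.4336]  P^-=[0.7934 -0.0423 0.1225; -0.0423 0.2871 -0.0782; 0.1225 -0.0782 0.8690]  S=[1.2803 -0.0335; -0.0335 0.4945]  K=[0.5908 -0.1664; 0.0488 0.5861; -0.0383 -0.1278]  nu=[0.2960, -2.1257]  x^+=[-1.2404, -1.5142, -0.1732]  P^+=[0.3262 -0.0196 0.1387; -0.0196 0.1162 -0.0397; 0.1387 -0.0397 0.8593]
step 5: x^-=[-1.3387, -1.7126, -0.7887]  P^-=[0.7918 -0.0423 0.1244; -0.0423 0.2866 -0.0833; 0.1244 -0.0833 0.8528]  S=[1.2780 -0.0326; -0.0326 0.4936]  K=[0.5905 -0.1676; 0.0489 0.5857; -0.0359 -0.1395]  nu=[4.6427, 1.1692]  x^+=[1.2069, -0.8006, -1.1185]  P^+=[0.3259 -0.0198 0.1375; -0.0198 0.1161 -0.0416; 0.1375 -0.0416 0.8419]

innov = [4.6427, 1.1692]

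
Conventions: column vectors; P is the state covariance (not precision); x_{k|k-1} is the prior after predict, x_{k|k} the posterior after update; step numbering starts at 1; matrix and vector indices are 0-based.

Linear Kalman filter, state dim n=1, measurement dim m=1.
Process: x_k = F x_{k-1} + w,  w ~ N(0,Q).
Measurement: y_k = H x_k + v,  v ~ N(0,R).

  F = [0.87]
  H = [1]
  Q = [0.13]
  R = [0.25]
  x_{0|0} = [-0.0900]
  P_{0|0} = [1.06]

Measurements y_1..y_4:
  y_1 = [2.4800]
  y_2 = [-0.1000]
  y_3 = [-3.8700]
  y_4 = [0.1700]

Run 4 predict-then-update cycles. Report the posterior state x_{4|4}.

x_post = [-0.6211]

step 1: x^-=[-0.0783]  P^-=[0.9323]  S=[1.1823]  K=[0.7886]  nu=[2.5583]  x^+=[1.9390]  P^+=[0.1971]
step 2: x^-=[1.6870]  P^-=[0.2792]  S=[0.5292]  K=[0.5276]  nu=[-1.7870]  x^+=[0.7442]  P^+=[0.1319]
step 3: x^-=[0.6474]  P^-=[0.2298]  S=[0.4798]  K=[0.4790]  nu=[-4.5174]  x^+=[-1.5164]  P^+=[0.1197]
step 4: x^-=[-1.3192]  P^-=[0.2206]  S=[0.4706]  K=[0.4688]  nu=[1.4892]  x^+=[-0.6211]  P^+=[0.1172]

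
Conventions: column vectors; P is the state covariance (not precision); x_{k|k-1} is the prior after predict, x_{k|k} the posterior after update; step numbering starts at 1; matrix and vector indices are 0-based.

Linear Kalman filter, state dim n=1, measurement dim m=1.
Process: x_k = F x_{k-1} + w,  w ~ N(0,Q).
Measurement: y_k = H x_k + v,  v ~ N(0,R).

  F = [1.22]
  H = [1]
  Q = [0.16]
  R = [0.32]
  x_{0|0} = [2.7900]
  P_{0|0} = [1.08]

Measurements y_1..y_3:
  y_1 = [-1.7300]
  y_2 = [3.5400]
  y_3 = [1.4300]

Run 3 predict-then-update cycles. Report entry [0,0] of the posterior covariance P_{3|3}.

P_post[0,0] = 0.1893

step 1: x^-=[3.4038]  P^-=[1.7675]  S=[2.0875]  K=[0.8467]  nu=[-5.1338]  x^+=[-0.9430]  P^+=[0.2709]
step 2: x^-=[-1.1505]  P^-=[0.5633]  S=[0.8833]  K=[0.6377]  nu=[4.6905]  x^+=[1.8407]  P^+=[0.2041]
step 3: x^-=[2.2457]  P^-=[0.4637]  S=[0.7837]  K=[0.5917]  nu=[-0.8157]  x^+=[1.7630]  P^+=[0.1893]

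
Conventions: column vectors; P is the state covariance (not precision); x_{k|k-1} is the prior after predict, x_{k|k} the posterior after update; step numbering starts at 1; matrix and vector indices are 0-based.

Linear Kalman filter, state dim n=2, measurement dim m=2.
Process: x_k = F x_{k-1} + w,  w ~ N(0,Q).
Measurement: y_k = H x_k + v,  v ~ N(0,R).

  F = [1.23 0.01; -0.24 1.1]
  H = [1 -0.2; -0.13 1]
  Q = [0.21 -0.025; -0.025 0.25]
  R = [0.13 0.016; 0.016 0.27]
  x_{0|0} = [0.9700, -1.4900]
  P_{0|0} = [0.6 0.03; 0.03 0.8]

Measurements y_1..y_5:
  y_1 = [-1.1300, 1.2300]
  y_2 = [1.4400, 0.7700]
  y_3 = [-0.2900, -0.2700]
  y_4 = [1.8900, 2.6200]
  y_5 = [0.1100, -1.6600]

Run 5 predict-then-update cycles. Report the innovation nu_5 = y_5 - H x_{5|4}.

step 1: x^-=[1.1782, -1.8718]  P^-=[1.1186 -0.1528; -0.1528 1.2367]  S=[1.3591 -0.5335; -0.5335 1.5654]  K=[0.8897 0.1127; 0.0239 0.8109]  nu=[-2.6826, 3.2550]  x^+=[-0.8416, 0.7035]  P^+=[0.1298 0.0615; 0.0615 0.2273]
step 2: x^-=[-1.0281, 0.9758]  P^-=[0.4079 0.0223; 0.0223 0.5000]  S=[0.5490 -0.1141; -0.1141 0.7711]  K=[0.7497 0.0711; -0.0077 0.6435]  nu=[2.6633, -0.3395]  x^+=[0.9443, 0.7368]  P^+=[0.1076 0.0452; 0.0452 0.1795]
step 3: x^-=[1.1689, 0.5838]  P^-=[0.3740 0.0062; 0.0062 0.4495]  S=[0.5195 -0.1161; -0.1161 0.7242]  K=[0.7306 0.0586; -0.0234 0.6158]  nu=[-1.3421, -0.7019]  x^+=[0.1471, 0.1830]  P^+=[0.1041 0.0411; 0.0411 0.1712]
step 4: x^-=[0.1828, 0.1660]  P^-=[0.3686 0.0016; 0.0016 0.4415]  S=[0.5156 -0.1186; -0.1186 0.7173]  K=[0.7270 0.0556; -0.0277 0.6106]  nu=[1.7404, 2.4778]  x^+=[1.5859, 1.6307]  P^+=[0.1034 0.0401; 0.0401 0.1696]
step 5: x^-=[1.9670, 1.4132]  P^-=[0.3675 0.0005; 0.0005 0.4400]  S=[0.5149 -0.1193; -0.1193 0.7161]  K=[0.7262 0.0549; -0.0288 0.6096]  nu=[-1.5743, -2.8175]  x^+=[0.6688, -0.2591]  P^+=[0.1033 0.0399; 0.0399 0.1693]

innov = [-1.5743, -2.8175]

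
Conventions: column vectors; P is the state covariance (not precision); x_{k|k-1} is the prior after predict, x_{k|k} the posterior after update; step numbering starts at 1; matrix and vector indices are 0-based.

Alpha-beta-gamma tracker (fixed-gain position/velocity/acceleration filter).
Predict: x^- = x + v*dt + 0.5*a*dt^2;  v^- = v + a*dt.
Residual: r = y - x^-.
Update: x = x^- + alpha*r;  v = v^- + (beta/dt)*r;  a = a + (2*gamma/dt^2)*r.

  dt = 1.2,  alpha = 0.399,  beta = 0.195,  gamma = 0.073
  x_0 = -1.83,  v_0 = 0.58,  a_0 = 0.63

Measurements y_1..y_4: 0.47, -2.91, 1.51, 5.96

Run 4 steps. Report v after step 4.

v_post = 2.2514

step 1: x_pred=-0.6804  r=1.1504  x^+=-0.2214  v^+=1.5229  a^+=0.7466
step 2: x_pred=2.1437  r=-5.0537  x^+=0.1273  v^+=1.5977  a^+=0.2342
step 3: x_pred=2.2132  r=-0.7032  x^+=1.9326  v^+=1.7645  a^+=0.1630
step 4: x_pred=4.1673  r=1.7927  x^+=4.8826  v^+=2.2514  a^+=0.3447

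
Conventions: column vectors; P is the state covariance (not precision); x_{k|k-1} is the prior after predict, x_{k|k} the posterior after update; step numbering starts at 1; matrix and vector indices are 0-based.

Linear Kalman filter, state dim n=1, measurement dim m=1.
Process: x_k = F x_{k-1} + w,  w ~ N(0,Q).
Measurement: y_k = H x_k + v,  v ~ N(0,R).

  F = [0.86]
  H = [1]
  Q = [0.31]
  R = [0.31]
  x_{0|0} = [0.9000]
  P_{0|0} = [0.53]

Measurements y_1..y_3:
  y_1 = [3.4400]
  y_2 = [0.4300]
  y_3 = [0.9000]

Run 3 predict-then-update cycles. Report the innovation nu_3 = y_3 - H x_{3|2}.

innov = [-0.0947]

step 1: x^-=[0.7740]  P^-=[0.7020]  S=[1.0120]  K=[0.6937]  nu=[2.6660]  x^+=[2.6233]  P^+=[0.2150]
step 2: x^-=[2.2561]  P^-=[0.4690]  S=[0.7790]  K=[0.6021]  nu=[-1.8261]  x^+=[1.1566]  P^+=[0.1866]
step 3: x^-=[0.9947]  P^-=[0.4480]  S=[0.7580]  K=[0.5911]  nu=[-0.0947]  x^+=[0.9387]  P^+=[0.1832]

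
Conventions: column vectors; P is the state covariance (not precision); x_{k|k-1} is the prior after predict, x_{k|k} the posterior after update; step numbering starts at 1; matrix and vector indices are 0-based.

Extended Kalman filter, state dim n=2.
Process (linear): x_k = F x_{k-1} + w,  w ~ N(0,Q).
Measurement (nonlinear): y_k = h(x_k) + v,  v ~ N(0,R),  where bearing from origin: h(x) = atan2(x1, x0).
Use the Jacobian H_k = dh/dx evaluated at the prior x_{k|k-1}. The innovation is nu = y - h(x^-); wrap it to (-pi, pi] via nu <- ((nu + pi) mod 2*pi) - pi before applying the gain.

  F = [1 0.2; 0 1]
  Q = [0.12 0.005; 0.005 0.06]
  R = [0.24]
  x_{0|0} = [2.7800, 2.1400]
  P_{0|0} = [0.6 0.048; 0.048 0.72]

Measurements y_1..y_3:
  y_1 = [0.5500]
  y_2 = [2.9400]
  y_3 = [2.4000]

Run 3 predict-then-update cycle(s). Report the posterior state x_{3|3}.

x_post = [3.3850, 3.4942]

step 1: x^-=[3.2080, 2.1400]  P^-=[0.7680 0.1970; 0.1970 0.7800]  H_jac=[-0.1439 0.2157]  S=[0.2800]  K=[-0.2430; 0.4997]  nu=[-0.0383]  x^+=[3.2173, 2.1209]  P^+=[0.7515 0.2310; 0.2310 0.7101]
step 2: x^-=[3.6415, 2.1209]  P^-=[0.9923 0.3780; 0.3780 0.7701]  H_jac=[-0.1194 0.2051]  S=[0.2680]  K=[-0.1529; 0.4207]  nu=[2.4126]  x^+=[3.2725, 3.1359]  P^+=[0.9860 0.3953; 0.3953 0.7226]
step 3: x^-=[3.8997, 3.1359]  P^-=[1.2930 0.5448; 0.5448 0.7826]  H_jac=[-0.1252 0.1557]  S=[0.2580]  K=[-0.2988; 0.2080]  nu=[1.7227]  x^+=[3.3850, 3.4942]  P^+=[1.2700 0.5608; 0.5608 0.7715]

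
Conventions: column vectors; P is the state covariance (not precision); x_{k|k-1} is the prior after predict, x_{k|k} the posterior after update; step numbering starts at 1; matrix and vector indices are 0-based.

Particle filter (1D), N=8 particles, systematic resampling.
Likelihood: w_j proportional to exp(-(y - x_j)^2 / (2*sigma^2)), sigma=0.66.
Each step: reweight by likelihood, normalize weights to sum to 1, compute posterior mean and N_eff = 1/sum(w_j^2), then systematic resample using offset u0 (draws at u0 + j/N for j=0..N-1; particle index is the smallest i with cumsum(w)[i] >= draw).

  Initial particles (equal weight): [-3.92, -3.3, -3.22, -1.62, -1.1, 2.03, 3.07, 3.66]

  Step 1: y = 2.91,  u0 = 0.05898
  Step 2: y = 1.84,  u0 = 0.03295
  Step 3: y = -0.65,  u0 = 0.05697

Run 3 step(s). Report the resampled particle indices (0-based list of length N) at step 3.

step 1: w=[0.0000, 0.0000, 0.0000, 0.0000, 0.0000, 0.2156, 0.5093, 0.2750]  mean=3.0080  Neff=2.6208  idx=[5, 5, 6, 6, 6, 6, 7, 7]
step 2: w=[0.3596, 0.3596, 0.0660, 0.0660, 0.0660, 0.0660, 0.0084, 0.0084]  mean=2.3319  Neff=3.6205  idx=[0, 0, 0, 1, 1, 1, 2, 4]
step 3: w=[0.1666, 0.1666, 0.1666, 0.1666, 0.1666, 0.1666, 0.0001, 0.0001]  mean=2.0302  Neff=6.0019  idx=[0, 1, 1, 2, 3, 4, 4, 5]

resampled_idx = [0, 1, 1, 2, 3, 4, 4, 5]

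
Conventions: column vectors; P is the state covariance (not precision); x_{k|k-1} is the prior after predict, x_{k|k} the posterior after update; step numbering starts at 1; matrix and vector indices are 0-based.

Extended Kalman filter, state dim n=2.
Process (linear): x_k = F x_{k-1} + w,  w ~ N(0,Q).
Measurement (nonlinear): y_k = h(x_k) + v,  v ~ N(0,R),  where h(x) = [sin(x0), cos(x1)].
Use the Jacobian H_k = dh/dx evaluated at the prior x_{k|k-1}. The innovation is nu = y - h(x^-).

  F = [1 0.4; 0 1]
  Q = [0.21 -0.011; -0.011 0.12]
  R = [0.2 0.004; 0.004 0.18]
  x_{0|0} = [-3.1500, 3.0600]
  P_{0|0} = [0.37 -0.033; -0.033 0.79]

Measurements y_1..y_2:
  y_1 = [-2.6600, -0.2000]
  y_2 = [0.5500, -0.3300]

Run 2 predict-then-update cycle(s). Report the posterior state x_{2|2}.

step 1: x^-=[-1.9260, 3.0600]  P^-=[0.6800 0.2720; 0.2720 0.9100]  H_jac=[-0.3478 0.0000; 0.0000 -0.0815]  S=[0.2822 0.0117; 0.0117 0.1860]  K=[-0.8351 -0.0666; -0.3194 -0.3785]  nu=[-1.7224, 0.7967]  x^+=[-0.5406, 3.3087]  P^+=[0.4810 0.1881; 0.1881 0.8517]
step 2: x^-=[0.7828, 3.3087]  P^-=[0.9777 0.5177; 0.5177 0.9717]  H_jac=[0.7089 0.0000; 0.0000 0.1663]  S=[0.6914 0.0650; 0.0650 0.2069]  K=[0.9928 0.1041; 0.4713 0.6329]  nu=[-0.1553, 0.6561]  x^+=[0.6970, 3.6507]  P^+=[0.2807 0.1365; 0.1365 0.6964]

x_post = [0.6970, 3.6507]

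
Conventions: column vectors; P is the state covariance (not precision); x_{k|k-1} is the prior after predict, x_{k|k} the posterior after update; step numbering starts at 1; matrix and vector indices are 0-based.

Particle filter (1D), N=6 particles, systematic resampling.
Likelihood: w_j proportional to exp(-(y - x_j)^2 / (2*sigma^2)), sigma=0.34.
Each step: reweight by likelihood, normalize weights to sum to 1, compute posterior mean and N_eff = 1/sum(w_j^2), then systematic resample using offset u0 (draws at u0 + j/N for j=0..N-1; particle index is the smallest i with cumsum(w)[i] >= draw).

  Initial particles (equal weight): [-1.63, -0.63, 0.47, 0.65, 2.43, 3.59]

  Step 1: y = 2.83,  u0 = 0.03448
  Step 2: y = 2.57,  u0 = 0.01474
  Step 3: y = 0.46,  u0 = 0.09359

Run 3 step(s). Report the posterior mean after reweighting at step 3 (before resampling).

step 1: w=[0.0000, 0.0000, 0.0000, 0.0000, 0.8589, 0.1411]  mean=2.5937  Neff=1.3199  idx=[4, 4, 4, 4, 4, 5]
step 2: w=[0.1995, 0.1995, 0.1995, 0.1995, 0.1995, 0.0024]  mean=2.4328  Neff=5.0241  idx=[0, 0, 1, 2, 3, 4]
step 3: w=[0.1667, 0.1667, 0.1667, 0.1667, 0.1667, 0.1667]  mean=2.4300  Neff=6.0000  idx=[0, 1, 2, 3, 4, 5]

post_mean = 2.4300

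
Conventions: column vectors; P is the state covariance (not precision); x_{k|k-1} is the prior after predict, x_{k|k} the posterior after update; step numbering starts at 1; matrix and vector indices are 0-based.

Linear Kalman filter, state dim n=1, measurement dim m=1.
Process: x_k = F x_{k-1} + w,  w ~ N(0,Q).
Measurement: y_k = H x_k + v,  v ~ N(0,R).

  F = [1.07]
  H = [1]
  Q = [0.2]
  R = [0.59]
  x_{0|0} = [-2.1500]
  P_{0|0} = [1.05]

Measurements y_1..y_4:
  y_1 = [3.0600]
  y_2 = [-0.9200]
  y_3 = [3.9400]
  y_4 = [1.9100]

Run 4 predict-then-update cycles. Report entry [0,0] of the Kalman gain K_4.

step 1: x^-=[-2.3005]  P^-=[1.4021]  S=[1.9921]  K=[0.7038]  nu=[5.3605]  x^+=[1.4724]  P^+=[0.4153]
step 2: x^-=[1.5755]  P^-=[0.6754]  S=[1.2654]  K=[0.5338]  nu=[-2.4955]  x^+=[0.2435]  P^+=[0.3149]
step 3: x^-=[0.2605]  P^-=[0.5605]  S=[1.1505]  K=[0.4872]  nu=[3.6795]  x^+=[2.0532]  P^+=[0.2874]
step 4: x^-=[2.1969]  P^-=[0.5291]  S=[1.1191]  K=[0.4728]  nu=[-0.2869]  x^+=[2.0613]  P^+=[0.2789]

K[0,0] = 0.4728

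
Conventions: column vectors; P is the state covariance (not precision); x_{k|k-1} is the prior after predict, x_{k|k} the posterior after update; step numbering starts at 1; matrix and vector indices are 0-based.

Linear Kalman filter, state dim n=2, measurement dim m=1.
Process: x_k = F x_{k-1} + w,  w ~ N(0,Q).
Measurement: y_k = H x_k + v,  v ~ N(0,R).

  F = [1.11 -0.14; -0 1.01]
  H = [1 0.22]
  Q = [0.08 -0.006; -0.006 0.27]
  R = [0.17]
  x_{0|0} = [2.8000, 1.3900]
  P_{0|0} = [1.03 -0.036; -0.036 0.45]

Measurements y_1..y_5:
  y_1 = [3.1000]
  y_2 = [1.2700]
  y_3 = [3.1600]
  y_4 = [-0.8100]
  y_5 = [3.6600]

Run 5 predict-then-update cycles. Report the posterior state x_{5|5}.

x_post = [2.1430, 0.9404]

step 1: x^-=[2.9134, 1.4039]  P^-=[1.3691 -0.1100; -0.1100 0.7290]  S=[1.5260]  K=[0.8813; 0.0330]  nu=[-0.1223]  x^+=[2.8057, 1.3999]  P^+=[0.1838 -0.1544; -0.1544 0.7274]
step 2: x^-=[2.9183, 1.4139]  P^-=[0.3687 -0.2820; -0.2820 1.0120]  S=[0.4636]  K=[0.6615; -0.1279]  nu=[-1.9593]  x^+=[1.6222, 1.6646]  P^+=[0.1658 -0.2427; -0.2427 1.0044]
step 3: x^-=[1.5677, 1.6812]  P^-=[0.3795 -0.4201; -0.4201 1.2946]  S=[0.4273]  K=[0.6718; -0.3167]  nu=[1.2225]  x^+=[2.3889, 1.2940]  P^+=[0.1866 -0.3292; -0.3292 1.2517]
step 4: x^-=[2.4705, 1.3069]  P^-=[0.4368 -0.5521; -0.5521 1.5469]  S=[0.4388]  K=[0.7187; -0.4827]  nu=[-3.5681]  x^+=[-0.0939, 3.0291]  P^+=[0.2102 -0.3999; -0.3999 1.4447]
step 5: x^-=[-0.5284, 3.0594]  P^-=[0.4915 -0.6586; -0.6586 1.7437]  S=[0.4562]  K=[0.7599; -0.6028]  nu=[3.5153]  x^+=[2.1430, 0.9404]  P^+=[0.2281 -0.4496; -0.4496 1.5780]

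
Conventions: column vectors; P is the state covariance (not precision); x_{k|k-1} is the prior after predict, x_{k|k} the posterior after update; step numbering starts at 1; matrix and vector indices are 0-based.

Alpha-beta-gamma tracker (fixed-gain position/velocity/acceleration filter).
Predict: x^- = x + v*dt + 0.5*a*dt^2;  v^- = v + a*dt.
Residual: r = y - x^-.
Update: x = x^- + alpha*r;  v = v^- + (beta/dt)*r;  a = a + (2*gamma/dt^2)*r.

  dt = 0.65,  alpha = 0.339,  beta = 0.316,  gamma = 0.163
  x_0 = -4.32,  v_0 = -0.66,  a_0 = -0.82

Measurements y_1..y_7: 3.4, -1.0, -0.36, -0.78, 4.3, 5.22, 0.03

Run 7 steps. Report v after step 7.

step 1: x_pred=-4.9222  r=8.3222  x^+=-2.1010  v^+=2.8529  a^+=5.6014
step 2: x_pred=0.9367  r=-1.9367  x^+=0.2801  v^+=5.5523  a^+=4.1071
step 3: x_pred=4.7567  r=-5.1167  x^+=3.0222  v^+=5.7343  a^+=0.1590
step 4: x_pred=6.7831  r=-7.5631  x^+=4.2192  v^+=2.1609  a^+=-5.6767
step 5: x_pred=4.4246  r=-0.1246  x^+=4.3823  v^+=-1.5895  a^+=-5.7728
step 6: x_pred=2.1297  r=3.0903  x^+=3.1773  v^+=-3.8394  a^+=-3.3883
step 7: x_pred=-0.0341  r=0.0641  x^+=-0.0124  v^+=-6.0106  a^+=-3.3388

v_post = -6.0106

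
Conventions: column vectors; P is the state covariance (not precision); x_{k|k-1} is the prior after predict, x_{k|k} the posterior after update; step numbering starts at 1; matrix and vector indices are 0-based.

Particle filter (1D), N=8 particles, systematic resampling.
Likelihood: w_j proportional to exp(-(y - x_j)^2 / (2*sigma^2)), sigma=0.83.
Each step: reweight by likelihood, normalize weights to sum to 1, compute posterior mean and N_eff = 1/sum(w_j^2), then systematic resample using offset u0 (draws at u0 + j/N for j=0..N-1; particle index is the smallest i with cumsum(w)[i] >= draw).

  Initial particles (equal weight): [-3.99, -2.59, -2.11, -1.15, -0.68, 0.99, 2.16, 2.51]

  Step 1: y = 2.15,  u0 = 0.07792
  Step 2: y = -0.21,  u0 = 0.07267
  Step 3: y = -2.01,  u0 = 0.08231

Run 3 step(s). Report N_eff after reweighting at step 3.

N_eff = 6.0091

step 1: w=[0.0000, 0.0000, 0.0000, 0.0002, 0.0013, 0.1644, 0.4366, 0.3975]  mean=2.1025  Neff=2.6619  idx=[5, 6, 6, 6, 6, 7, 7, 7]
step 2: w=[0.8112, 0.0391, 0.0391, 0.0391, 0.0391, 0.0107, 0.0107, 0.0107]  mean=1.2221  Neff=1.5047  idx=[0, 0, 0, 0, 0, 0, 1, 4]
step 3: w=[0.1665, 0.1665, 0.1665, 0.1665, 0.1665, 0.1665, 0.0004, 0.0004]  mean=0.9909  Neff=6.0091  idx=[0, 1, 1, 2, 3, 4, 4, 5]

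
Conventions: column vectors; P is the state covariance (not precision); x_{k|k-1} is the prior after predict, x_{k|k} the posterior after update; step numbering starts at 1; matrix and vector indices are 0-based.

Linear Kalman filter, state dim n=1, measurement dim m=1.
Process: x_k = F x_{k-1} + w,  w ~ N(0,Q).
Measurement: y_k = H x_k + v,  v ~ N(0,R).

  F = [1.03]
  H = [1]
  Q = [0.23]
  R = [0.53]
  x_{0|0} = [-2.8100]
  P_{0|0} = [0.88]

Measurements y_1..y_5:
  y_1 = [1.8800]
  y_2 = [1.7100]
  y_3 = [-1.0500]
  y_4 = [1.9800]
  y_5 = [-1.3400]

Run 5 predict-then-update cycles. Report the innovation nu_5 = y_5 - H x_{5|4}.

step 1: x^-=[-2.8943]  P^-=[1.1636]  S=[1.6936]  K=[0.6871]  nu=[4.7743]  x^+=[0.3859]  P^+=[0.3641]
step 2: x^-=[0.3975]  P^-=[0.6163]  S=[1.1463]  K=[0.5376]  nu=[1.3125]  x^+=[1.1032]  P^+=[0.2850]
step 3: x^-=[1.1363]  P^-=[0.5323]  S=[1.0623]  K=[0.5011]  nu=[-2.1863]  x^+=[0.0408]  P^+=[0.2656]
step 4: x^-=[0.0420]  P^-=[0.5117]  S=[1.0417]  K=[0.4912]  nu=[1.9380]  x^+=[0.9940]  P^+=[0.2604]
step 5: x^-=[1.0238]  P^-=[0.5062]  S=[1.0362]  K=[0.4885]  nu=[-2.3638]  x^+=[-0.1310]  P^+=[0.2589]

innov = [-2.3638]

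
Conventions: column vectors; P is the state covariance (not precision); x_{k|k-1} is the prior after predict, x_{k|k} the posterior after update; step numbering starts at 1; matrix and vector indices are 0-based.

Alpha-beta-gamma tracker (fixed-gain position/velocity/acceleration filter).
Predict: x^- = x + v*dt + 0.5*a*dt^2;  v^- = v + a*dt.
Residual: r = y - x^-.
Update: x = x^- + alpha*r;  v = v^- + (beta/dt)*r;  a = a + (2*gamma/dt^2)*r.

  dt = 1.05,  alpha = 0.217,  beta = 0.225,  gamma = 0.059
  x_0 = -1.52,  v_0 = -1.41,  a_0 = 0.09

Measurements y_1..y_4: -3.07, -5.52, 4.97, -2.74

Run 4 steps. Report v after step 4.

v_post = 1.9394

step 1: x_pred=-2.9509  r=-0.1191  x^+=-2.9767  v^+=-1.3410  a^+=0.0773
step 2: x_pred=-4.3422  r=-1.1778  x^+=-4.5978  v^+=-1.5123  a^+=-0.0488
step 3: x_pred=-6.2126  r=11.1826  x^+=-3.7860  v^+=0.8327  a^+=1.1481
step 4: x_pred=-2.2787  r=-0.4613  x^+=-2.3788  v^+=1.9394  a^+=1.0987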